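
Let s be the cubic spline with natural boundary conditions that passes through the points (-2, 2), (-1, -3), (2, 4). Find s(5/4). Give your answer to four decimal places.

Write σ_i for s''(x_i). With h_i = 1, 3 and divided differences Δ_i = -5, 7/3, the continuity of s' gives the tridiagonal system
  1·σ_0 + 8·σ_1 + 3·σ_2 = 6(Δ_1 - Δ_0) = 44
Natural end conditions: σ_0 = σ_2 = 0.
Forward elimination and back-substitution give σ_0 = 0, σ_1 = 11/2, σ_2 = 0.
On [-1, 2], s(t) = -3 - 19/6·(t + 1) + 11/4·(t + 1)² - 11/36·(t + 1)³.
With (t + 1) = 9/4: s(5/4) = 81/256.

0.3164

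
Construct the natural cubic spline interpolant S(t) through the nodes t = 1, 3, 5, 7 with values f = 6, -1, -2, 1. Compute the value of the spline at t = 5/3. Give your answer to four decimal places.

3.2716

Write M_i for S''(x_i). With h_i = 2, 2, 2 and divided differences Δ_i = -7/2, -1/2, 3/2, the continuity of S' gives the tridiagonal system
  2·M_0 + 8·M_1 + 2·M_2 = 6(Δ_1 - Δ_0) = 18
  2·M_1 + 8·M_2 + 2·M_3 = 6(Δ_2 - Δ_1) = 12
Natural end conditions: M_0 = M_3 = 0.
Solving: M_0 = 0, M_1 = 2, M_2 = 1, M_3 = 0.
On [1, 3], S(t) = 6 - 25/6·(t - 1) + 0·(t - 1)² + 1/6·(t - 1)³.
With (t - 1) = 2/3: S(5/3) = 265/81.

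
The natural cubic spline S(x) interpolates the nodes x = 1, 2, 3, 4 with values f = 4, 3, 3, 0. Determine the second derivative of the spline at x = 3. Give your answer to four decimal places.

-5.2000

With M_i denoting the second derivative at x_i, h_i = 1, 1, 1, and Δ_i = (y_(i+1) − y_i)/h_i = -1, 0, -3:
  1·M_0 + 4·M_1 + 1·M_2 = 6(Δ_1 - Δ_0) = 6
  1·M_1 + 4·M_2 + 1·M_3 = 6(Δ_2 - Δ_1) = -18
Natural end conditions: M_0 = M_3 = 0.
Hence M_0 = 0, M_1 = 14/5, M_2 = -26/5, M_3 = 0.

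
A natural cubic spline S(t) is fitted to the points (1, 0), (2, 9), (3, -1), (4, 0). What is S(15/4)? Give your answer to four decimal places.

Write σ_i for S''(x_i). With h_i = 1, 1, 1 and divided differences Δ_i = 9, -10, 1, the continuity of S' gives the tridiagonal system
  1·σ_0 + 4·σ_1 + 1·σ_2 = 6(Δ_1 - Δ_0) = -114
  1·σ_1 + 4·σ_2 + 1·σ_3 = 6(Δ_2 - Δ_1) = 66
Natural end conditions: σ_0 = σ_3 = 0.
Forward elimination and back-substitution give σ_0 = 0, σ_1 = -174/5, σ_2 = 126/5, σ_3 = 0.
On [3, 4], S(t) = -1 - 37/5·(t - 3) + 63/5·(t - 3)² - 21/5·(t - 3)³.
With (t - 3) = 3/4: S(15/4) = -79/64.

-1.2344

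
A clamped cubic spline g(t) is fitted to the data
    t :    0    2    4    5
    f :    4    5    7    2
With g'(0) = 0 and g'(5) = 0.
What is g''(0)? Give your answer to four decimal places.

With M_i denoting the second derivative at x_i, h_i = 2, 2, 1, and Δ_i = (y_(i+1) − y_i)/h_i = 1/2, 1, -5:
  2·M_0 + 8·M_1 + 2·M_2 = 6(Δ_1 - Δ_0) = 3
  2·M_1 + 6·M_2 + 1·M_3 = 6(Δ_2 - Δ_1) = -36
Clamped end conditions give two more equations: 2h_0·M_0 + h_0·M_1 = 6(Δ_0 - g'(0)) = 3 and h_2·M_2 + 2h_2·M_3 = 6(g'(5) - Δ_2) = 30.
Solving the tridiagonal system: M_0 = -39/46, M_1 = 147/46, M_2 = -240/23, M_3 = 465/23.

-0.8478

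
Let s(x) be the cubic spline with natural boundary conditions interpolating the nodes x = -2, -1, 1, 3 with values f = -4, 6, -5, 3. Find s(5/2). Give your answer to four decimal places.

With M_i denoting the second derivative at x_i, h_i = 1, 2, 2, and Δ_i = (y_(i+1) − y_i)/h_i = 10, -11/2, 4:
  1·M_0 + 6·M_1 + 2·M_2 = 6(Δ_1 - Δ_0) = -93
  2·M_1 + 8·M_2 + 2·M_3 = 6(Δ_2 - Δ_1) = 57
Natural end conditions: M_0 = M_3 = 0.
Solving: M_0 = 0, M_1 = -39/2, M_2 = 12, M_3 = 0.
On [1, 3], s(x) = -5 - 4·(x - 1) + 6·(x - 1)² - 1·(x - 1)³.
With (x - 1) = 3/2: s(5/2) = -7/8.

-0.8750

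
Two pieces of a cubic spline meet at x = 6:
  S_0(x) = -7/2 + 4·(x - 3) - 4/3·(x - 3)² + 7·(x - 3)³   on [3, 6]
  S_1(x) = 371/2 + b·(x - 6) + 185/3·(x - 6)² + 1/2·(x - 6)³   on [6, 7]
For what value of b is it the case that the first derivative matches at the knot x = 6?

S_0'(x) = 4 - 8/3·(x - 3) + 21·(x - 3)², so S_0'(6) = 185. On the right, S_1'(6) = b, so b = 185.

185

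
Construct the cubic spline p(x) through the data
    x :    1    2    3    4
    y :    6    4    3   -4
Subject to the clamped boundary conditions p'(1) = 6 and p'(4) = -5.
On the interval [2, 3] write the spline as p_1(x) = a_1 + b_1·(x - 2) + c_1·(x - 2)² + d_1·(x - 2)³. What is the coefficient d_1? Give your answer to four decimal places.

Put σ_i = p'' at the i-th knot. Here h = (1, 1, 1) and Δ = (-2, -1, -7), so the interior equations h_(i-1)·σ_(i-1) + 2(h_(i-1)+h_i)·σ_i + h_i·σ_(i+1) = 6(Δ_i − Δ_(i-1)) read
  1·σ_0 + 4·σ_1 + 1·σ_2 = 6(Δ_1 - Δ_0) = 6
  1·σ_1 + 4·σ_2 + 1·σ_3 = 6(Δ_2 - Δ_1) = -36
Clamped end conditions give two more equations: 2h_0·σ_0 + h_0·σ_1 = 6(Δ_0 - p'(1)) = -48 and h_2·σ_2 + 2h_2·σ_3 = 6(p'(4) - Δ_2) = 12.
Solving the tridiagonal system: σ_0 = -458/15, σ_1 = 196/15, σ_2 = -236/15, σ_3 = 208/15.
On [2, 3], with p_1(x) = a_1 + b_1·(x - 2) + c_1·(x - 2)² + d_1·(x - 2)³: c_1 = σ_1/2 = 98/15, d_1 = (σ_2 - σ_1)/(6h_1) = -24/5, b_1 = Δ_1 - h_1(2σ_1 + σ_2)/6 = -41/15.

-4.8000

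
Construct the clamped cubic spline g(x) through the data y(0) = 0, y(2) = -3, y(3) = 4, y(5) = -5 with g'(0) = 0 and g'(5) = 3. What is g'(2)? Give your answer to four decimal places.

5.4375

With σ_i denoting the second derivative at x_i, h_i = 2, 1, 2, and Δ_i = (y_(i+1) − y_i)/h_i = -3/2, 7, -9/2:
  2·σ_0 + 6·σ_1 + 1·σ_2 = 6(Δ_1 - Δ_0) = 51
  1·σ_1 + 6·σ_2 + 2·σ_3 = 6(Δ_2 - Δ_1) = -69
Clamped end conditions give two more equations: 2h_0·σ_0 + h_0·σ_1 = 6(Δ_0 - g'(0)) = -9 and h_2·σ_2 + 2h_2·σ_3 = 6(g'(5) - Δ_2) = 45.
Solving the tridiagonal system: σ_0 = -159/16, σ_1 = 123/8, σ_2 = -171/8, σ_3 = 351/16.
On [2, 3], g'(x) = b_1 + 2c_1·(x - 2) + 3d_1·(x - 2)² with b_1 = Δ_1 - h_1(2σ_1 + σ_2)/6 = 87/16, c_1 = σ_1/2 = 123/16, d_1 = (σ_2 - σ_1)/(6h_1) = -49/8. So g'(2) = 87/16.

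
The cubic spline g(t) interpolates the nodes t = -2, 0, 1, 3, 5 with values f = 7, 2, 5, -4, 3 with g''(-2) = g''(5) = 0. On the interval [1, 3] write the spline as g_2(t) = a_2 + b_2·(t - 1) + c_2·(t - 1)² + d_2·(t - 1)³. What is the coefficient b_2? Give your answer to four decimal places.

Put σ_i = g'' at the i-th knot. Here h = (2, 1, 2, 2) and Δ = (-5/2, 3, -9/2, 7/2), so the interior equations h_(i-1)·σ_(i-1) + 2(h_(i-1)+h_i)·σ_i + h_i·σ_(i+1) = 6(Δ_i − Δ_(i-1)) read
  2·σ_0 + 6·σ_1 + 1·σ_2 = 6(Δ_1 - Δ_0) = 33
  1·σ_1 + 6·σ_2 + 2·σ_3 = 6(Δ_2 - Δ_1) = -45
  2·σ_2 + 8·σ_3 + 2·σ_4 = 6(Δ_3 - Δ_2) = 48
Natural end conditions: σ_0 = σ_4 = 0.
Solving the tridiagonal system: σ_0 = 0, σ_1 = 477/64, σ_2 = -375/32, σ_3 = 1143/128, σ_4 = 0.
On [1, 3], with g_2(t) = a_2 + b_2·(t - 1) + c_2·(t - 1)² + d_2·(t - 1)³: c_2 = σ_2/2 = -375/64, d_2 = (σ_3 - σ_2)/(6h_2) = 881/512, b_2 = Δ_2 - h_2(2σ_2 + σ_3)/6 = 43/128.

0.3359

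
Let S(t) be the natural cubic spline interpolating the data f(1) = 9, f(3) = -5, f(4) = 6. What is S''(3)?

Put M_i = S'' at the i-th knot. Here h = (2, 1) and Δ = (-7, 11), so the interior equations h_(i-1)·M_(i-1) + 2(h_(i-1)+h_i)·M_i + h_i·M_(i+1) = 6(Δ_i − Δ_(i-1)) read
  2·M_0 + 6·M_1 + 1·M_2 = 6(Δ_1 - Δ_0) = 108
Natural end conditions: M_0 = M_2 = 0.
Solving the tridiagonal system: M_0 = 0, M_1 = 18, M_2 = 0.

18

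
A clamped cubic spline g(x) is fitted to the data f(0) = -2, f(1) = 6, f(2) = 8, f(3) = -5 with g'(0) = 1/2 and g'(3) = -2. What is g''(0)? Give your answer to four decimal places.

Let σ_i = g''(x_i). Step sizes h_i = 1, 1, 1; slopes of the chords Δ_i = (y_(i+1) - y_i)/h_i = 8, 2, -13.
  1·σ_0 + 4·σ_1 + 1·σ_2 = 6(Δ_1 - Δ_0) = -36
  1·σ_1 + 4·σ_2 + 1·σ_3 = 6(Δ_2 - Δ_1) = -90
Clamped end conditions give two more equations: 2h_0·σ_0 + h_0·σ_1 = 6(Δ_0 - g'(0)) = 45 and h_2·σ_2 + 2h_2·σ_3 = 6(g'(3) - Δ_2) = 66.
Solving the tridiagonal system: σ_0 = 392/15, σ_1 = -109/15, σ_2 = -496/15, σ_3 = 743/15.

26.1333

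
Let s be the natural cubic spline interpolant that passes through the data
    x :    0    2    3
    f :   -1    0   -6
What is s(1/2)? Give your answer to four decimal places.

Put M_i = s'' at the i-th knot. Here h = (2, 1) and Δ = (1/2, -6), so the interior equations h_(i-1)·M_(i-1) + 2(h_(i-1)+h_i)·M_i + h_i·M_(i+1) = 6(Δ_i − Δ_(i-1)) read
  2·M_0 + 6·M_1 + 1·M_2 = 6(Δ_1 - Δ_0) = -39
Natural end conditions: M_0 = M_2 = 0.
Forward elimination and back-substitution give M_0 = 0, M_1 = -13/2, M_2 = 0.
On [0, 2], s(x) = -1 + 8/3·x + 0·x² - 13/24·x³.
With x = 1/2: s(1/2) = 17/64.

0.2656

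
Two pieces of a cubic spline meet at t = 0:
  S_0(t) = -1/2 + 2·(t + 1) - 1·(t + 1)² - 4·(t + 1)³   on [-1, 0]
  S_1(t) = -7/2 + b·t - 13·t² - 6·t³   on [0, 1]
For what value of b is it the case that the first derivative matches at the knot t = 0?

-12

S_0'(t) = 2 - 2·(t + 1) - 12·(t + 1)², so S_0'(0) = -12. On the right, S_1'(0) = b, so b = -12.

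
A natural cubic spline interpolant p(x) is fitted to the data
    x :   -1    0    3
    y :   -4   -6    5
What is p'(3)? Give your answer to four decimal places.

Let m_i = p''(x_i). Step sizes h_i = 1, 3; slopes of the chords Δ_i = (y_(i+1) - y_i)/h_i = -2, 11/3.
  1·m_0 + 8·m_1 + 3·m_2 = 6(Δ_1 - Δ_0) = 34
Natural end conditions: m_0 = m_2 = 0.
Solving the tridiagonal system: m_0 = 0, m_1 = 17/4, m_2 = 0.
On [0, 3], p'(x) = b_1 + 2c_1·x + 3d_1·x² with b_1 = Δ_1 - h_1(2m_1 + m_2)/6 = -7/12, c_1 = m_1/2 = 17/8, d_1 = (m_2 - m_1)/(6h_1) = -17/72. So p'(3) = 139/24.

5.7917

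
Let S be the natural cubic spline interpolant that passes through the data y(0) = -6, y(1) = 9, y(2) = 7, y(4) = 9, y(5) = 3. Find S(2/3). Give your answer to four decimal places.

5.7486

Write σ_i for S''(x_i). With h_i = 1, 1, 2, 1 and divided differences Δ_i = 15, -2, 1, -6, the continuity of S' gives the tridiagonal system
  1·σ_0 + 4·σ_1 + 1·σ_2 = 6(Δ_1 - Δ_0) = -102
  1·σ_1 + 6·σ_2 + 2·σ_3 = 6(Δ_2 - Δ_1) = 18
  2·σ_2 + 6·σ_3 + 1·σ_4 = 6(Δ_3 - Δ_2) = -42
Natural end conditions: σ_0 = σ_4 = 0.
Solving the tridiagonal system: σ_0 = 0, σ_1 = -1728/61, σ_2 = 690/61, σ_3 = -657/61, σ_4 = 0.
On [0, 1], S(x) = -6 + 1203/61·x + 0·x² - 288/61·x³.
With x = 2/3: S(2/3) = 1052/183.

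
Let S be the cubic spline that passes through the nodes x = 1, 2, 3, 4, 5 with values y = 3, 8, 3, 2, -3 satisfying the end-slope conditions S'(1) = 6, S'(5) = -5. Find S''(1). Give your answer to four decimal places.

7.1071

Put M_i = S'' at the i-th knot. Here h = (1, 1, 1, 1) and Δ = (5, -5, -1, -5), so the interior equations h_(i-1)·M_(i-1) + 2(h_(i-1)+h_i)·M_i + h_i·M_(i+1) = 6(Δ_i − Δ_(i-1)) read
  1·M_0 + 4·M_1 + 1·M_2 = 6(Δ_1 - Δ_0) = -60
  1·M_1 + 4·M_2 + 1·M_3 = 6(Δ_2 - Δ_1) = 24
  1·M_2 + 4·M_3 + 1·M_4 = 6(Δ_3 - Δ_2) = -24
Clamped end conditions give two more equations: 2h_0·M_0 + h_0·M_1 = 6(Δ_0 - S'(1)) = -6 and h_3·M_3 + 2h_3·M_4 = 6(S'(5) - Δ_3) = 0.
Forward elimination and back-substitution give M_0 = 199/28, M_1 = -283/14, M_2 = 55/4, M_3 = -151/14, M_4 = 151/28.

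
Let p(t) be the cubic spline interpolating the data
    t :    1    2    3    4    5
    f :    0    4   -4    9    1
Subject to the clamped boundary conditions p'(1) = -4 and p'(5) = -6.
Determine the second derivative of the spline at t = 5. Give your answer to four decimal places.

32.8214

Let m_i = p''(x_i). Step sizes h_i = 1, 1, 1, 1; slopes of the chords Δ_i = (y_(i+1) - y_i)/h_i = 4, -8, 13, -8.
  1·m_0 + 4·m_1 + 1·m_2 = 6(Δ_1 - Δ_0) = -72
  1·m_1 + 4·m_2 + 1·m_3 = 6(Δ_2 - Δ_1) = 126
  1·m_2 + 4·m_3 + 1·m_4 = 6(Δ_3 - Δ_2) = -126
Clamped end conditions give two more equations: 2h_0·m_0 + h_0·m_1 = 6(Δ_0 - p'(1)) = 48 and h_3·m_3 + 2h_3·m_4 = 6(p'(5) - Δ_3) = 12.
Hence m_0 = 1279/28, m_1 = -607/14, m_2 = 223/4, m_3 = -751/14, m_4 = 919/28.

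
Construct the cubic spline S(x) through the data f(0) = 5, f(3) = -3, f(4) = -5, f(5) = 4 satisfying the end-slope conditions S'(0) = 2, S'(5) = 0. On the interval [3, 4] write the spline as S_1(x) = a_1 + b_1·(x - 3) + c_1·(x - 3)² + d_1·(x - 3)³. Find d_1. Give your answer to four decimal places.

Write M_i for S''(x_i). With h_i = 3, 1, 1 and divided differences Δ_i = -8/3, -2, 9, the continuity of S' gives the tridiagonal system
  3·M_0 + 8·M_1 + 1·M_2 = 6(Δ_1 - Δ_0) = 4
  1·M_1 + 4·M_2 + 1·M_3 = 6(Δ_2 - Δ_1) = 66
Clamped end conditions give two more equations: 2h_0·M_0 + h_0·M_1 = 6(Δ_0 - S'(0)) = -28 and h_2·M_2 + 2h_2·M_3 = 6(S'(5) - Δ_2) = -54.
Forward elimination and back-substitution give M_0 = -346/87, M_1 = -40/29, M_2 = 782/29, M_3 = -1174/29.
On [3, 4], with S_1(x) = a_1 + b_1·(x - 3) + c_1·(x - 3)² + d_1·(x - 3)³: c_1 = M_1/2 = -20/29, d_1 = (M_2 - M_1)/(6h_1) = 137/29, b_1 = Δ_1 - h_1(2M_1 + M_2)/6 = -175/29.

4.7241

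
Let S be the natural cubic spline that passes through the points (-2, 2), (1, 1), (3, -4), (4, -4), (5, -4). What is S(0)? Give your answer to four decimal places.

Let m_i = S''(x_i). Step sizes h_i = 3, 2, 1, 1; slopes of the chords Δ_i = (y_(i+1) - y_i)/h_i = -1/3, -5/2, 0, 0.
  3·m_0 + 10·m_1 + 2·m_2 = 6(Δ_1 - Δ_0) = -13
  2·m_1 + 6·m_2 + 1·m_3 = 6(Δ_2 - Δ_1) = 15
  1·m_2 + 4·m_3 + 1·m_4 = 6(Δ_3 - Δ_2) = 0
Natural end conditions: m_0 = m_4 = 0.
Solving the tridiagonal system: m_0 = 0, m_1 = -419/214, m_2 = 352/107, m_3 = -88/107, m_4 = 0.
On [-2, 1], S(t) = 2 + 829/1284·(t + 2) + 0·(t + 2)² - 419/3852·(t + 2)³.
With (t + 2) = 2: S(0) = 4663/1926.

2.4211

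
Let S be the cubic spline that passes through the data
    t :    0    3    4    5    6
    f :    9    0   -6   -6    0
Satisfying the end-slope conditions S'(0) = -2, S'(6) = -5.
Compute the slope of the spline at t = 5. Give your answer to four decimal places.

Let m_i = S''(x_i). Step sizes h_i = 3, 1, 1, 1; slopes of the chords Δ_i = (y_(i+1) - y_i)/h_i = -3, -6, 0, 6.
  3·m_0 + 8·m_1 + 1·m_2 = 6(Δ_1 - Δ_0) = -18
  1·m_1 + 4·m_2 + 1·m_3 = 6(Δ_2 - Δ_1) = 36
  1·m_2 + 4·m_3 + 1·m_4 = 6(Δ_3 - Δ_2) = 36
Clamped end conditions give two more equations: 2h_0·m_0 + h_0·m_1 = 6(Δ_0 - S'(0)) = -6 and h_3·m_3 + 2h_3·m_4 = 6(S'(6) - Δ_3) = -66.
Solving: m_0 = 5/9, m_1 = -28/9, m_2 = 47/9, m_3 = 164/9, m_4 = -379/9.
On [5, 6], S'(t) = b_3 + 2c_3·(t - 5) + 3d_3·(t - 5)² with b_3 = Δ_3 - h_3(2m_3 + m_4)/6 = 125/18, c_3 = m_3/2 = 82/9, d_3 = (m_4 - m_3)/(6h_3) = -181/18. So S'(5) = 125/18.

6.9444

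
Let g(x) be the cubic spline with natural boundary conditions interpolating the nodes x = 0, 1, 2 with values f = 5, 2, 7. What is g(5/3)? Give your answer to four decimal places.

4.7407

Let σ_i = g''(x_i). Step sizes h_i = 1, 1; slopes of the chords Δ_i = (y_(i+1) - y_i)/h_i = -3, 5.
  1·σ_0 + 4·σ_1 + 1·σ_2 = 6(Δ_1 - Δ_0) = 48
Natural end conditions: σ_0 = σ_2 = 0.
Solving: σ_0 = 0, σ_1 = 12, σ_2 = 0.
On [1, 2], g(x) = 2 + 1·(x - 1) + 6·(x - 1)² - 2·(x - 1)³.
With (x - 1) = 2/3: g(5/3) = 128/27.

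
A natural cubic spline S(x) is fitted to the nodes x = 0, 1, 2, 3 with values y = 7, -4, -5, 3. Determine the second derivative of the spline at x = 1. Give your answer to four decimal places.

Write m_i for S''(x_i). With h_i = 1, 1, 1 and divided differences Δ_i = -11, -1, 8, the continuity of S' gives the tridiagonal system
  1·m_0 + 4·m_1 + 1·m_2 = 6(Δ_1 - Δ_0) = 60
  1·m_1 + 4·m_2 + 1·m_3 = 6(Δ_2 - Δ_1) = 54
Natural end conditions: m_0 = m_3 = 0.
Solving: m_0 = 0, m_1 = 62/5, m_2 = 52/5, m_3 = 0.

12.4000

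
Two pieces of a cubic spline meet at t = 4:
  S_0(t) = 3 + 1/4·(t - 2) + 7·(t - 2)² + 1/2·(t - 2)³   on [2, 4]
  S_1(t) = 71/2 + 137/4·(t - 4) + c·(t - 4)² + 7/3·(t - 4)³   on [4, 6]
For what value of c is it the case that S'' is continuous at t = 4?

10

S_0''(t) = 14 + 3·(t - 2), so S_0''(4) = 20. On the right, S_1''(4) = 2c, so c = 10.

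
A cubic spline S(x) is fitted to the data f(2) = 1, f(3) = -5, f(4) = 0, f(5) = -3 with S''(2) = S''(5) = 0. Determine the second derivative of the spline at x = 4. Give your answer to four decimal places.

-17.2000

Let σ_i = S''(x_i). Step sizes h_i = 1, 1, 1; slopes of the chords Δ_i = (y_(i+1) - y_i)/h_i = -6, 5, -3.
  1·σ_0 + 4·σ_1 + 1·σ_2 = 6(Δ_1 - Δ_0) = 66
  1·σ_1 + 4·σ_2 + 1·σ_3 = 6(Δ_2 - Δ_1) = -48
Natural end conditions: σ_0 = σ_3 = 0.
Forward elimination and back-substitution give σ_0 = 0, σ_1 = 104/5, σ_2 = -86/5, σ_3 = 0.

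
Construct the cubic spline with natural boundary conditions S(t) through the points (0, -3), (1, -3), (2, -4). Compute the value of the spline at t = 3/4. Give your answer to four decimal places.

-2.9180

With σ_i denoting the second derivative at x_i, h_i = 1, 1, and Δ_i = (y_(i+1) − y_i)/h_i = 0, -1:
  1·σ_0 + 4·σ_1 + 1·σ_2 = 6(Δ_1 - Δ_0) = -6
Natural end conditions: σ_0 = σ_2 = 0.
Solving: σ_0 = 0, σ_1 = -3/2, σ_2 = 0.
On [0, 1], S(t) = -3 + 1/4·t + 0·t² - 1/4·t³.
With t = 3/4: S(3/4) = -747/256.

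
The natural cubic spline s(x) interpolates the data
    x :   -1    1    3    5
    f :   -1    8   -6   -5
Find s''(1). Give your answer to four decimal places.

Write M_i for s''(x_i). With h_i = 2, 2, 2 and divided differences Δ_i = 9/2, -7, 1/2, the continuity of s' gives the tridiagonal system
  2·M_0 + 8·M_1 + 2·M_2 = 6(Δ_1 - Δ_0) = -69
  2·M_1 + 8·M_2 + 2·M_3 = 6(Δ_2 - Δ_1) = 45
Natural end conditions: M_0 = M_3 = 0.
Hence M_0 = 0, M_1 = -107/10, M_2 = 83/10, M_3 = 0.

-10.7000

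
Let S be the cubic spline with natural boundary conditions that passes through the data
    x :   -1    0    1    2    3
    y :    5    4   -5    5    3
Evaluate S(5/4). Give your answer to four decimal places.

With σ_i denoting the second derivative at x_i, h_i = 1, 1, 1, 1, and Δ_i = (y_(i+1) − y_i)/h_i = -1, -9, 10, -2:
  1·σ_0 + 4·σ_1 + 1·σ_2 = 6(Δ_1 - Δ_0) = -48
  1·σ_1 + 4·σ_2 + 1·σ_3 = 6(Δ_2 - Δ_1) = 114
  1·σ_2 + 4·σ_3 + 1·σ_4 = 6(Δ_3 - Δ_2) = -72
Natural end conditions: σ_0 = σ_4 = 0.
Hence σ_0 = 0, σ_1 = -156/7, σ_2 = 288/7, σ_3 = -198/7, σ_4 = 0.
On [1, 2], S(x) = -5 + 1·(x - 1) + 144/7·(x - 1)² - 81/7·(x - 1)³.
With (x - 1) = 1/4: S(5/4) = -1633/448.

-3.6451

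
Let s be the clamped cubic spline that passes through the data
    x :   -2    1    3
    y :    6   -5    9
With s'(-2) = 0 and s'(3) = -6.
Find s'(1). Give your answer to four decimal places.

With M_i denoting the second derivative at x_i, h_i = 3, 2, and Δ_i = (y_(i+1) − y_i)/h_i = -11/3, 7:
  3·M_0 + 10·M_1 + 2·M_2 = 6(Δ_1 - Δ_0) = 64
Clamped end conditions give two more equations: 2h_0·M_0 + h_0·M_1 = 6(Δ_0 - s'(-2)) = -22 and h_1·M_1 + 2h_1·M_2 = 6(s'(3) - Δ_1) = -78.
Forward elimination and back-substitution give M_0 = -169/15, M_1 = 76/5, M_2 = -271/10.
On [1, 3], s'(x) = b_1 + 2c_1·(x - 1) + 3d_1·(x - 1)² with b_1 = Δ_1 - h_1(2M_1 + M_2)/6 = 59/10, c_1 = M_1/2 = 38/5, d_1 = (M_2 - M_1)/(6h_1) = -141/40. So s'(1) = 59/10.

5.9000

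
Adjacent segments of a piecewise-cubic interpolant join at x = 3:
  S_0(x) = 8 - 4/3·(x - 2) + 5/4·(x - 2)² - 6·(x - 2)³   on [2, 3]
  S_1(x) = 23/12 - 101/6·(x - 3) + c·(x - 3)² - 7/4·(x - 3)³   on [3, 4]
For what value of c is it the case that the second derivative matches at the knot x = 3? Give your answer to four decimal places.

S_0''(x) = 5/2 - 36·(x - 2), so S_0''(3) = -67/2. On the right, S_1''(3) = 2c, so c = -67/4.

-16.7500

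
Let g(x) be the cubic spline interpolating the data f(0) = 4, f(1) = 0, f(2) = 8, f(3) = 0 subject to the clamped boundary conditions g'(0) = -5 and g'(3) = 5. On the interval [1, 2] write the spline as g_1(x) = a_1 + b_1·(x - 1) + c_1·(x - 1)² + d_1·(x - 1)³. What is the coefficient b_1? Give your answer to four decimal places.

Write M_i for g''(x_i). With h_i = 1, 1, 1 and divided differences Δ_i = -4, 8, -8, the continuity of g' gives the tridiagonal system
  1·M_0 + 4·M_1 + 1·M_2 = 6(Δ_1 - Δ_0) = 72
  1·M_1 + 4·M_2 + 1·M_3 = 6(Δ_2 - Δ_1) = -96
Clamped end conditions give two more equations: 2h_0·M_0 + h_0·M_1 = 6(Δ_0 - g'(0)) = 6 and h_2·M_2 + 2h_2·M_3 = 6(g'(3) - Δ_2) = 78.
Forward elimination and back-substitution give M_0 = -206/15, M_1 = 502/15, M_2 = -722/15, M_3 = 946/15.
On [1, 2], with g_1(x) = a_1 + b_1·(x - 1) + c_1·(x - 1)² + d_1·(x - 1)³: c_1 = M_1/2 = 251/15, d_1 = (M_2 - M_1)/(6h_1) = -68/5, b_1 = Δ_1 - h_1(2M_1 + M_2)/6 = 73/15.

4.8667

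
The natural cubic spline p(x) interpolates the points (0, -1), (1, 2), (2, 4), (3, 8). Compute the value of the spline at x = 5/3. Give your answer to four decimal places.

3.2296

With M_i denoting the second derivative at x_i, h_i = 1, 1, 1, and Δ_i = (y_(i+1) − y_i)/h_i = 3, 2, 4:
  1·M_0 + 4·M_1 + 1·M_2 = 6(Δ_1 - Δ_0) = -6
  1·M_1 + 4·M_2 + 1·M_3 = 6(Δ_2 - Δ_1) = 12
Natural end conditions: M_0 = M_3 = 0.
Solving: M_0 = 0, M_1 = -12/5, M_2 = 18/5, M_3 = 0.
On [1, 2], p(x) = 2 + 11/5·(x - 1) - 6/5·(x - 1)² + 1·(x - 1)³.
With (x - 1) = 2/3: p(5/3) = 436/135.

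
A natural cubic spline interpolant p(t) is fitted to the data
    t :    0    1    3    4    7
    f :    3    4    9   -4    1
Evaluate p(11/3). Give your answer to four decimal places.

0.5103

Put M_i = p'' at the i-th knot. Here h = (1, 2, 1, 3) and Δ = (1, 5/2, -13, 5/3), so the interior equations h_(i-1)·M_(i-1) + 2(h_(i-1)+h_i)·M_i + h_i·M_(i+1) = 6(Δ_i − Δ_(i-1)) read
  1·M_0 + 6·M_1 + 2·M_2 = 6(Δ_1 - Δ_0) = 9
  2·M_1 + 6·M_2 + 1·M_3 = 6(Δ_2 - Δ_1) = -93
  1·M_2 + 8·M_3 + 3·M_4 = 6(Δ_3 - Δ_2) = 88
Natural end conditions: M_0 = M_4 = 0.
Forward elimination and back-substitution give M_0 = 0, M_1 = 2087/250, M_2 = -2568/125, M_3 = 1696/125, M_4 = 0.
On [3, 4], p(t) = 9 - 631/75·(t - 3) - 1284/125·(t - 3)² + 2132/375·(t - 3)³.
With (t - 3) = 2/3: p(11/3) = 5167/10125.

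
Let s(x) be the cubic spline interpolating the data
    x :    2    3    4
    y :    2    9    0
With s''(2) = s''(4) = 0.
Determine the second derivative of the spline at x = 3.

-24

Let M_i = s''(x_i). Step sizes h_i = 1, 1; slopes of the chords Δ_i = (y_(i+1) - y_i)/h_i = 7, -9.
  1·M_0 + 4·M_1 + 1·M_2 = 6(Δ_1 - Δ_0) = -96
Natural end conditions: M_0 = M_2 = 0.
Hence M_0 = 0, M_1 = -24, M_2 = 0.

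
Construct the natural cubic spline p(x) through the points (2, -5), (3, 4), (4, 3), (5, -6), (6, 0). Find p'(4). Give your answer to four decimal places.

Let M_i = p''(x_i). Step sizes h_i = 1, 1, 1, 1; slopes of the chords Δ_i = (y_(i+1) - y_i)/h_i = 9, -1, -9, 6.
  1·M_0 + 4·M_1 + 1·M_2 = 6(Δ_1 - Δ_0) = -60
  1·M_1 + 4·M_2 + 1·M_3 = 6(Δ_2 - Δ_1) = -48
  1·M_2 + 4·M_3 + 1·M_4 = 6(Δ_3 - Δ_2) = 90
Natural end conditions: M_0 = M_4 = 0.
Solving the tridiagonal system: M_0 = 0, M_1 = -309/28, M_2 = -111/7, M_3 = 741/28, M_4 = 0.
On [4, 5], p'(x) = b_2 + 2c_2·(x - 4) + 3d_2·(x - 4)² with b_2 = Δ_2 - h_2(2M_2 + M_3)/6 = -65/8, c_2 = M_2/2 = -111/14, d_2 = (M_3 - M_2)/(6h_2) = 395/56. So p'(4) = -65/8.

-8.1250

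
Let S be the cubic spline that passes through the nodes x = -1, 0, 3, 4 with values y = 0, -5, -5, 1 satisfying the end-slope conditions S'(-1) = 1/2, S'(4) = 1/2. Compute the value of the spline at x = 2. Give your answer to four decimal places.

-9.7884

Let m_i = S''(x_i). Step sizes h_i = 1, 3, 1; slopes of the chords Δ_i = (y_(i+1) - y_i)/h_i = -5, 0, 6.
  1·m_0 + 8·m_1 + 3·m_2 = 6(Δ_1 - Δ_0) = 30
  3·m_1 + 8·m_2 + 1·m_3 = 6(Δ_2 - Δ_1) = 36
Clamped end conditions give two more equations: 2h_0·m_0 + h_0·m_1 = 6(Δ_0 - S'(-1)) = -33 and h_2·m_2 + 2h_2·m_3 = 6(S'(4) - Δ_2) = -33.
Forward elimination and back-substitution give m_0 = -389/21, m_1 = 85/21, m_2 = 113/21, m_3 = -403/21.
On [0, 3], S(x) = -5 - 283/42·x + 85/42·x² + 2/27·x³.
With x = 2: S(2) = -1850/189.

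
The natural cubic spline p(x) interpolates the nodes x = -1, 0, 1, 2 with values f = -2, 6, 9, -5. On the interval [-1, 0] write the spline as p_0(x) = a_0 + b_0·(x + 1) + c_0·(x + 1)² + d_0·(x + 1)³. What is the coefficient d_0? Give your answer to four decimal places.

-0.2000

Let σ_i = p''(x_i). Step sizes h_i = 1, 1, 1; slopes of the chords Δ_i = (y_(i+1) - y_i)/h_i = 8, 3, -14.
  1·σ_0 + 4·σ_1 + 1·σ_2 = 6(Δ_1 - Δ_0) = -30
  1·σ_1 + 4·σ_2 + 1·σ_3 = 6(Δ_2 - Δ_1) = -102
Natural end conditions: σ_0 = σ_3 = 0.
Solving the tridiagonal system: σ_0 = 0, σ_1 = -6/5, σ_2 = -126/5, σ_3 = 0.
On [-1, 0], with p_0(x) = a_0 + b_0·(x + 1) + c_0·(x + 1)² + d_0·(x + 1)³: c_0 = σ_0/2 = 0, d_0 = (σ_1 - σ_0)/(6h_0) = -1/5, b_0 = Δ_0 - h_0(2σ_0 + σ_1)/6 = 41/5.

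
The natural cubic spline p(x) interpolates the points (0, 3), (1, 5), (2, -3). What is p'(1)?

-3

Write M_i for p''(x_i). With h_i = 1, 1 and divided differences Δ_i = 2, -8, the continuity of p' gives the tridiagonal system
  1·M_0 + 4·M_1 + 1·M_2 = 6(Δ_1 - Δ_0) = -60
Natural end conditions: M_0 = M_2 = 0.
Solving the tridiagonal system: M_0 = 0, M_1 = -15, M_2 = 0.
On [1, 2], p'(x) = b_1 + 2c_1·(x - 1) + 3d_1·(x - 1)² with b_1 = Δ_1 - h_1(2M_1 + M_2)/6 = -3, c_1 = M_1/2 = -15/2, d_1 = (M_2 - M_1)/(6h_1) = 5/2. So p'(1) = -3.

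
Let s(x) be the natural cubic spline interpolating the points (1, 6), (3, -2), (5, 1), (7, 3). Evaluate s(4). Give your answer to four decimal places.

-1.2500

Let σ_i = s''(x_i). Step sizes h_i = 2, 2, 2; slopes of the chords Δ_i = (y_(i+1) - y_i)/h_i = -4, 3/2, 1.
  2·σ_0 + 8·σ_1 + 2·σ_2 = 6(Δ_1 - Δ_0) = 33
  2·σ_1 + 8·σ_2 + 2·σ_3 = 6(Δ_2 - Δ_1) = -3
Natural end conditions: σ_0 = σ_3 = 0.
Solving: σ_0 = 0, σ_1 = 9/2, σ_2 = -3/2, σ_3 = 0.
On [3, 5], s(x) = -2 - 1·(x - 3) + 9/4·(x - 3)² - 1/2·(x - 3)³.
With (x - 3) = 1: s(4) = -5/4.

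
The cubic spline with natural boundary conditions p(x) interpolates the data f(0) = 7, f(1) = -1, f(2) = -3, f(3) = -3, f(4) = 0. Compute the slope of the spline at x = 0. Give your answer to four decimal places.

Put σ_i = p'' at the i-th knot. Here h = (1, 1, 1, 1) and Δ = (-8, -2, 0, 3), so the interior equations h_(i-1)·σ_(i-1) + 2(h_(i-1)+h_i)·σ_i + h_i·σ_(i+1) = 6(Δ_i − Δ_(i-1)) read
  1·σ_0 + 4·σ_1 + 1·σ_2 = 6(Δ_1 - Δ_0) = 36
  1·σ_1 + 4·σ_2 + 1·σ_3 = 6(Δ_2 - Δ_1) = 12
  1·σ_2 + 4·σ_3 + 1·σ_4 = 6(Δ_3 - Δ_2) = 18
Natural end conditions: σ_0 = σ_4 = 0.
Solving: σ_0 = 0, σ_1 = 255/28, σ_2 = -3/7, σ_3 = 129/28, σ_4 = 0.
On [0, 1], p'(x) = b_0 + 2c_0·x + 3d_0·x² with b_0 = Δ_0 - h_0(2σ_0 + σ_1)/6 = -533/56, c_0 = σ_0/2 = 0, d_0 = (σ_1 - σ_0)/(6h_0) = 85/56. So p'(0) = -533/56.

-9.5179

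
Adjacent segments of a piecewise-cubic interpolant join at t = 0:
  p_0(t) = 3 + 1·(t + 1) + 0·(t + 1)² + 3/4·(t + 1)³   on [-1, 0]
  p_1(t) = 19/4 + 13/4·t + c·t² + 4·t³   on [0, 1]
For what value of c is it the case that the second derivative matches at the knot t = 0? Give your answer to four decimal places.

p_0''(t) = 0 + 9/2·(t + 1), so p_0''(0) = 9/2. On the right, p_1''(0) = 2c, so c = 9/4.

2.2500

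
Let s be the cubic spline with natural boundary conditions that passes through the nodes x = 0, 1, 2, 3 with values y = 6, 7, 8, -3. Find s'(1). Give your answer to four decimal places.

2.6000

Put m_i = s'' at the i-th knot. Here h = (1, 1, 1) and Δ = (1, 1, -11), so the interior equations h_(i-1)·m_(i-1) + 2(h_(i-1)+h_i)·m_i + h_i·m_(i+1) = 6(Δ_i − Δ_(i-1)) read
  1·m_0 + 4·m_1 + 1·m_2 = 6(Δ_1 - Δ_0) = 0
  1·m_1 + 4·m_2 + 1·m_3 = 6(Δ_2 - Δ_1) = -72
Natural end conditions: m_0 = m_3 = 0.
Solving the tridiagonal system: m_0 = 0, m_1 = 24/5, m_2 = -96/5, m_3 = 0.
On [1, 2], s'(x) = b_1 + 2c_1·(x - 1) + 3d_1·(x - 1)² with b_1 = Δ_1 - h_1(2m_1 + m_2)/6 = 13/5, c_1 = m_1/2 = 12/5, d_1 = (m_2 - m_1)/(6h_1) = -4. So s'(1) = 13/5.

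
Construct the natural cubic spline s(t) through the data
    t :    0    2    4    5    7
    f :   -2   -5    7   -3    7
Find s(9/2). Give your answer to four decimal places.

2.2563

Put σ_i = s'' at the i-th knot. Here h = (2, 2, 1, 2) and Δ = (-3/2, 6, -10, 5), so the interior equations h_(i-1)·σ_(i-1) + 2(h_(i-1)+h_i)·σ_i + h_i·σ_(i+1) = 6(Δ_i − Δ_(i-1)) read
  2·σ_0 + 8·σ_1 + 2·σ_2 = 6(Δ_1 - Δ_0) = 45
  2·σ_1 + 6·σ_2 + 1·σ_3 = 6(Δ_2 - Δ_1) = -96
  1·σ_2 + 6·σ_3 + 2·σ_4 = 6(Δ_3 - Δ_2) = 90
Natural end conditions: σ_0 = σ_4 = 0.
Forward elimination and back-substitution give σ_0 = 0, σ_1 = 2907/256, σ_2 = -1467/64, σ_3 = 2409/128, σ_4 = 0.
On [4, 5], s(t) = 7 - 1407/256·(t - 4) - 1467/128·(t - 4)² + 1781/256·(t - 4)³.
With (t - 4) = 1/2: s(9/2) = 4621/2048.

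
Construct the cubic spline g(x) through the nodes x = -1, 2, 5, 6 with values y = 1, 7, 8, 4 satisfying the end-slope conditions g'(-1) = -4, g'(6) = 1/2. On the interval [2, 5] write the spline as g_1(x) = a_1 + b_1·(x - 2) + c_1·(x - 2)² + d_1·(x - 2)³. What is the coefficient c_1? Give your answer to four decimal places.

With σ_i denoting the second derivative at x_i, h_i = 3, 3, 1, and Δ_i = (y_(i+1) − y_i)/h_i = 2, 1/3, -4:
  3·σ_0 + 12·σ_1 + 3·σ_2 = 6(Δ_1 - Δ_0) = -10
  3·σ_1 + 8·σ_2 + 1·σ_3 = 6(Δ_2 - Δ_1) = -26
Clamped end conditions give two more equations: 2h_0·σ_0 + h_0·σ_1 = 6(Δ_0 - g'(-1)) = 36 and h_2·σ_2 + 2h_2·σ_3 = 6(g'(6) - Δ_2) = 27.
Solving: σ_0 = 619/93, σ_1 = -122/93, σ_2 = -147/31, σ_3 = 492/31.
On [2, 5], with g_1(x) = a_1 + b_1·(x - 2) + c_1·(x - 2)² + d_1·(x - 2)³: c_1 = σ_1/2 = -61/93, d_1 = (σ_2 - σ_1)/(6h_1) = -319/1674, b_1 = Δ_1 - h_1(2σ_1 + σ_2)/6 = 249/62.

-0.6559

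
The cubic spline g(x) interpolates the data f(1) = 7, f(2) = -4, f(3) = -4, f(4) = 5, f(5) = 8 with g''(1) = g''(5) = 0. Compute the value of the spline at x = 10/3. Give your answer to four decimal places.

Put m_i = g'' at the i-th knot. Here h = (1, 1, 1, 1) and Δ = (-11, 0, 9, 3), so the interior equations h_(i-1)·m_(i-1) + 2(h_(i-1)+h_i)·m_i + h_i·m_(i+1) = 6(Δ_i − Δ_(i-1)) read
  1·m_0 + 4·m_1 + 1·m_2 = 6(Δ_1 - Δ_0) = 66
  1·m_1 + 4·m_2 + 1·m_3 = 6(Δ_2 - Δ_1) = 54
  1·m_2 + 4·m_3 + 1·m_4 = 6(Δ_3 - Δ_2) = -36
Natural end conditions: m_0 = m_4 = 0.
Solving: m_0 = 0, m_1 = 369/28, m_2 = 93/7, m_3 = -345/28, m_4 = 0.
On [3, 4], g(x) = -4 + 53/8·(x - 3) + 93/14·(x - 3)² - 239/56·(x - 3)³.
With (x - 3) = 1/3: g(10/3) = -229/189.

-1.2116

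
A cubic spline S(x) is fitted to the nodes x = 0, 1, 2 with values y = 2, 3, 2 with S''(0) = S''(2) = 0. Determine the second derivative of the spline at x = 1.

With M_i denoting the second derivative at x_i, h_i = 1, 1, and Δ_i = (y_(i+1) − y_i)/h_i = 1, -1:
  1·M_0 + 4·M_1 + 1·M_2 = 6(Δ_1 - Δ_0) = -12
Natural end conditions: M_0 = M_2 = 0.
Forward elimination and back-substitution give M_0 = 0, M_1 = -3, M_2 = 0.

-3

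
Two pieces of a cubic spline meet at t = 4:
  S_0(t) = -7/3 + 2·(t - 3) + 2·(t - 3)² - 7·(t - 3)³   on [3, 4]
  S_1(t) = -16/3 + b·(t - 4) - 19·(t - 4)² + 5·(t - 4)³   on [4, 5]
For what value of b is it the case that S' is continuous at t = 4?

S_0'(t) = 2 + 4·(t - 3) - 21·(t - 3)², so S_0'(4) = -15. On the right, S_1'(4) = b, so b = -15.

-15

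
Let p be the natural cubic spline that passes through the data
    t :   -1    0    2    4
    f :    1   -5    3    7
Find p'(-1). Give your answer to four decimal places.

Put M_i = p'' at the i-th knot. Here h = (1, 2, 2) and Δ = (-6, 4, 2), so the interior equations h_(i-1)·M_(i-1) + 2(h_(i-1)+h_i)·M_i + h_i·M_(i+1) = 6(Δ_i − Δ_(i-1)) read
  1·M_0 + 6·M_1 + 2·M_2 = 6(Δ_1 - Δ_0) = 60
  2·M_1 + 8·M_2 + 2·M_3 = 6(Δ_2 - Δ_1) = -12
Natural end conditions: M_0 = M_3 = 0.
Solving the tridiagonal system: M_0 = 0, M_1 = 126/11, M_2 = -48/11, M_3 = 0.
On [-1, 0], p'(t) = b_0 + 2c_0·(t + 1) + 3d_0·(t + 1)² with b_0 = Δ_0 - h_0(2M_0 + M_1)/6 = -87/11, c_0 = M_0/2 = 0, d_0 = (M_1 - M_0)/(6h_0) = 21/11. So p'(-1) = -87/11.

-7.9091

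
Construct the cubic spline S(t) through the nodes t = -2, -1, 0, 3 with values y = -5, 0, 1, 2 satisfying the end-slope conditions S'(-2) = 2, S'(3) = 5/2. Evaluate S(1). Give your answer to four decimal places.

0.4278

With m_i denoting the second derivative at x_i, h_i = 1, 1, 3, and Δ_i = (y_(i+1) − y_i)/h_i = 5, 1, 1/3:
  1·m_0 + 4·m_1 + 1·m_2 = 6(Δ_1 - Δ_0) = -24
  1·m_1 + 8·m_2 + 3·m_3 = 6(Δ_2 - Δ_1) = -4
Clamped end conditions give two more equations: 2h_0·m_0 + h_0·m_1 = 6(Δ_0 - S'(-2)) = 18 and h_2·m_2 + 2h_2·m_3 = 6(S'(3) - Δ_2) = 13.
Forward elimination and back-substitution give m_0 = 397/29, m_1 = -272/29, m_2 = -5/29, m_3 = 196/87.
On [0, 3], S(t) = 1 - 18/29·t - 5/58·t² + 211/1566·t³.
With t = 1: S(1) = 335/783.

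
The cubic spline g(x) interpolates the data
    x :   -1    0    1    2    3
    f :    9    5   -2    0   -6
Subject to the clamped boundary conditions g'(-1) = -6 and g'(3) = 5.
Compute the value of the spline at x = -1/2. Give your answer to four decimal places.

Let M_i = g''(x_i). Step sizes h_i = 1, 1, 1, 1; slopes of the chords Δ_i = (y_(i+1) - y_i)/h_i = -4, -7, 2, -6.
  1·M_0 + 4·M_1 + 1·M_2 = 6(Δ_1 - Δ_0) = -18
  1·M_1 + 4·M_2 + 1·M_3 = 6(Δ_2 - Δ_1) = 54
  1·M_2 + 4·M_3 + 1·M_4 = 6(Δ_3 - Δ_2) = -48
Clamped end conditions give two more equations: 2h_0·M_0 + h_0·M_1 = 6(Δ_0 - g'(-1)) = 12 and h_3·M_3 + 2h_3·M_4 = 6(g'(3) - Δ_3) = 66.
Forward elimination and back-substitution give M_0 = 181/14, M_1 = -97/7, M_2 = 49/2, M_3 = -211/7, M_4 = 673/14.
On [-1, 0], g(x) = 9 - 6·(x + 1) + 181/28·(x + 1)² - 125/28·(x + 1)³.
With (x + 1) = 1/2: g(-1/2) = 1581/224.

7.0580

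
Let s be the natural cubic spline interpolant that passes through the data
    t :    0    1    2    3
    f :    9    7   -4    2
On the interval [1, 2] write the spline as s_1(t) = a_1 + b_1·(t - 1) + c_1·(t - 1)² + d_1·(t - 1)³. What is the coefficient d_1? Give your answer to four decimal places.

8.6667

Write m_i for s''(x_i). With h_i = 1, 1, 1 and divided differences Δ_i = -2, -11, 6, the continuity of s' gives the tridiagonal system
  1·m_0 + 4·m_1 + 1·m_2 = 6(Δ_1 - Δ_0) = -54
  1·m_1 + 4·m_2 + 1·m_3 = 6(Δ_2 - Δ_1) = 102
Natural end conditions: m_0 = m_3 = 0.
Solving: m_0 = 0, m_1 = -106/5, m_2 = 154/5, m_3 = 0.
On [1, 2], with s_1(t) = a_1 + b_1·(t - 1) + c_1·(t - 1)² + d_1·(t - 1)³: c_1 = m_1/2 = -53/5, d_1 = (m_2 - m_1)/(6h_1) = 26/3, b_1 = Δ_1 - h_1(2m_1 + m_2)/6 = -136/15.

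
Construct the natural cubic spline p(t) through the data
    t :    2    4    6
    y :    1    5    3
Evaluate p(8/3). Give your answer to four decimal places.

Put M_i = p'' at the i-th knot. Here h = (2, 2) and Δ = (2, -1), so the interior equations h_(i-1)·M_(i-1) + 2(h_(i-1)+h_i)·M_i + h_i·M_(i+1) = 6(Δ_i − Δ_(i-1)) read
  2·M_0 + 8·M_1 + 2·M_2 = 6(Δ_1 - Δ_0) = -18
Natural end conditions: M_0 = M_2 = 0.
Hence M_0 = 0, M_1 = -9/4, M_2 = 0.
On [2, 4], p(t) = 1 + 11/4·(t - 2) + 0·(t - 2)² - 3/16·(t - 2)³.
With (t - 2) = 2/3: p(8/3) = 25/9.

2.7778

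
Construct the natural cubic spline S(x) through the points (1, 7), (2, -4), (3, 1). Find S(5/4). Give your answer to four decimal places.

Let σ_i = S''(x_i). Step sizes h_i = 1, 1; slopes of the chords Δ_i = (y_(i+1) - y_i)/h_i = -11, 5.
  1·σ_0 + 4·σ_1 + 1·σ_2 = 6(Δ_1 - Δ_0) = 96
Natural end conditions: σ_0 = σ_2 = 0.
Hence σ_0 = 0, σ_1 = 24, σ_2 = 0.
On [1, 2], S(x) = 7 - 15·(x - 1) + 0·(x - 1)² + 4·(x - 1)³.
With (x - 1) = 1/4: S(5/4) = 53/16.

3.3125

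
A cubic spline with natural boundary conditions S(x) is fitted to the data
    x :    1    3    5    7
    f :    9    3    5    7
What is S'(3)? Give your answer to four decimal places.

-0.8667

Put σ_i = S'' at the i-th knot. Here h = (2, 2, 2) and Δ = (-3, 1, 1), so the interior equations h_(i-1)·σ_(i-1) + 2(h_(i-1)+h_i)·σ_i + h_i·σ_(i+1) = 6(Δ_i − Δ_(i-1)) read
  2·σ_0 + 8·σ_1 + 2·σ_2 = 6(Δ_1 - Δ_0) = 24
  2·σ_1 + 8·σ_2 + 2·σ_3 = 6(Δ_2 - Δ_1) = 0
Natural end conditions: σ_0 = σ_3 = 0.
Hence σ_0 = 0, σ_1 = 16/5, σ_2 = -4/5, σ_3 = 0.
On [3, 5], S'(x) = b_1 + 2c_1·(x - 3) + 3d_1·(x - 3)² with b_1 = Δ_1 - h_1(2σ_1 + σ_2)/6 = -13/15, c_1 = σ_1/2 = 8/5, d_1 = (σ_2 - σ_1)/(6h_1) = -1/3. So S'(3) = -13/15.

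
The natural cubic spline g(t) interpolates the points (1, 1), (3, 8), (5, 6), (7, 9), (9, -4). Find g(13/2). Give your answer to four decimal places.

Put m_i = g'' at the i-th knot. Here h = (2, 2, 2, 2) and Δ = (7/2, -1, 3/2, -13/2), so the interior equations h_(i-1)·m_(i-1) + 2(h_(i-1)+h_i)·m_i + h_i·m_(i+1) = 6(Δ_i − Δ_(i-1)) read
  2·m_0 + 8·m_1 + 2·m_2 = 6(Δ_1 - Δ_0) = -27
  2·m_1 + 8·m_2 + 2·m_3 = 6(Δ_2 - Δ_1) = 15
  2·m_2 + 8·m_3 + 2·m_4 = 6(Δ_3 - Δ_2) = -48
Natural end conditions: m_0 = m_4 = 0.
Solving the tridiagonal system: m_0 = 0, m_1 = -513/112, m_2 = 135/28, m_3 = -807/112, m_4 = 0.
On [5, 7], g(t) = 6 + 11/16·(t - 5) + 135/56·(t - 5)² - 449/448·(t - 5)³.
With (t - 5) = 3/2: g(13/2) = 32517/3584.

9.0728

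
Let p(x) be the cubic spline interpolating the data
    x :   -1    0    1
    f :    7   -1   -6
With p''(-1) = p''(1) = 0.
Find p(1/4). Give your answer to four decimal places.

Write M_i for p''(x_i). With h_i = 1, 1 and divided differences Δ_i = -8, -5, the continuity of p' gives the tridiagonal system
  1·M_0 + 4·M_1 + 1·M_2 = 6(Δ_1 - Δ_0) = 18
Natural end conditions: M_0 = M_2 = 0.
Hence M_0 = 0, M_1 = 9/2, M_2 = 0.
On [0, 1], p(x) = -1 - 13/2·x + 9/4·x² - 3/4·x³.
With x = 1/4: p(1/4) = -639/256.

-2.4961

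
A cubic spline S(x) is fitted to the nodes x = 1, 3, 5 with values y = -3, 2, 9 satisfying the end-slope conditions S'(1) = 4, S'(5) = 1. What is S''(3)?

Let M_i = S''(x_i). Step sizes h_i = 2, 2; slopes of the chords Δ_i = (y_(i+1) - y_i)/h_i = 5/2, 7/2.
  2·M_0 + 8·M_1 + 2·M_2 = 6(Δ_1 - Δ_0) = 6
Clamped end conditions give two more equations: 2h_0·M_0 + h_0·M_1 = 6(Δ_0 - S'(1)) = -9 and h_1·M_1 + 2h_1·M_2 = 6(S'(5) - Δ_1) = -15.
Solving: M_0 = -15/4, M_1 = 3, M_2 = -21/4.

3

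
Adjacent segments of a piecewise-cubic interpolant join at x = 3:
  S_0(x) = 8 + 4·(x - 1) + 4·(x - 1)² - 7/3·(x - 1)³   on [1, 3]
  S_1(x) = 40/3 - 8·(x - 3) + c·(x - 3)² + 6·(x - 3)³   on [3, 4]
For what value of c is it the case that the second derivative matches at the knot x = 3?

-10

S_0''(x) = 8 - 14·(x - 1), so S_0''(3) = -20. On the right, S_1''(3) = 2c, so c = -10.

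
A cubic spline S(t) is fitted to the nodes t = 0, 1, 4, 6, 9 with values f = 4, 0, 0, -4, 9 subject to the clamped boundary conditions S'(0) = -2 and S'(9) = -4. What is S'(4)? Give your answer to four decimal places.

-1.7288

With σ_i denoting the second derivative at x_i, h_i = 1, 3, 2, 3, and Δ_i = (y_(i+1) − y_i)/h_i = -4, 0, -2, 13/3:
  1·σ_0 + 8·σ_1 + 3·σ_2 = 6(Δ_1 - Δ_0) = 24
  3·σ_1 + 10·σ_2 + 2·σ_3 = 6(Δ_2 - Δ_1) = -12
  2·σ_2 + 10·σ_3 + 3·σ_4 = 6(Δ_3 - Δ_2) = 38
Clamped end conditions give two more equations: 2h_0·σ_0 + h_0·σ_1 = 6(Δ_0 - S'(0)) = -12 and h_3·σ_3 + 2h_3·σ_4 = 6(S'(9) - Δ_3) = -50.
Forward elimination and back-substitution give σ_0 = -527/59, σ_1 = 346/59, σ_2 = -275/59, σ_3 = 502/59, σ_4 = -2228/177.
On [4, 6], S'(t) = b_2 + 2c_2·(t - 4) + 3d_2·(t - 4)² with b_2 = Δ_2 - h_2(2σ_2 + σ_3)/6 = -102/59, c_2 = σ_2/2 = -275/118, d_2 = (σ_3 - σ_2)/(6h_2) = 259/236. So S'(4) = -102/59.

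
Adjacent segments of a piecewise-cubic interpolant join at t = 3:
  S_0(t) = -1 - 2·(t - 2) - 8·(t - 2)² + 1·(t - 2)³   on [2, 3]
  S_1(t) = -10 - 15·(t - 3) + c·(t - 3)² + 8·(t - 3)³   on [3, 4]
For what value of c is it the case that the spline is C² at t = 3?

S_0''(t) = -16 + 6·(t - 2), so S_0''(3) = -10. On the right, S_1''(3) = 2c, so c = -5.

-5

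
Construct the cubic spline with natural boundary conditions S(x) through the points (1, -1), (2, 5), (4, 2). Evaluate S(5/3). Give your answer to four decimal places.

3.4630

Put M_i = S'' at the i-th knot. Here h = (1, 2) and Δ = (6, -3/2), so the interior equations h_(i-1)·M_(i-1) + 2(h_(i-1)+h_i)·M_i + h_i·M_(i+1) = 6(Δ_i − Δ_(i-1)) read
  1·M_0 + 6·M_1 + 2·M_2 = 6(Δ_1 - Δ_0) = -45
Natural end conditions: M_0 = M_2 = 0.
Solving the tridiagonal system: M_0 = 0, M_1 = -15/2, M_2 = 0.
On [1, 2], S(x) = -1 + 29/4·(x - 1) + 0·(x - 1)² - 5/4·(x - 1)³.
With (x - 1) = 2/3: S(5/3) = 187/54.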